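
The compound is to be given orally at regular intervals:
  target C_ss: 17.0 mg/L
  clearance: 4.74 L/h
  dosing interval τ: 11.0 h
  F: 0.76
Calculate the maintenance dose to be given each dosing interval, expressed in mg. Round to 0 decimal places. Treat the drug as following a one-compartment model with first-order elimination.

At steady state, F × (Dose/τ) = Css × CL.
Dose = Css × CL × τ / F = 17.0 × 4.740 × 11.0 / 0.76 = 1166 mg

1166 mg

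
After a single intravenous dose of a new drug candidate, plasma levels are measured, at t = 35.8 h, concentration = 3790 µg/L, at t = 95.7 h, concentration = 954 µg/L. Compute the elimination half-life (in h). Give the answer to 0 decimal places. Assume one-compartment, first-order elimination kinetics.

k = ln(C₁/C₂) / (t₂ − t₁) = ln(3790/954) / (95.7 − 35.8)
  = 1.379 / 59.90 = 0.02302 h⁻¹
t½ = ln2 / k = 0.693147 / 0.02302 = 30.11 h

30 h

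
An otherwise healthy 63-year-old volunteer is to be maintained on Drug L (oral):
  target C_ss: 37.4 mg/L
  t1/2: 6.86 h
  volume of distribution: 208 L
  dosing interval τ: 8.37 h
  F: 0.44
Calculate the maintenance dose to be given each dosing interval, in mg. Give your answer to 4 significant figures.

k = ln2 / t½ = 0.693147 / 6.86 = 0.1010 h⁻¹
CL = k × Vd = 0.1010 × 208 = 21.01 L/h
At steady state, F × (Dose/τ) = Css × CL.
Dose = Css × CL × τ / F = 37.4 × 21.01 × 8.37 / 0.44 = 14950 mg

14950 mg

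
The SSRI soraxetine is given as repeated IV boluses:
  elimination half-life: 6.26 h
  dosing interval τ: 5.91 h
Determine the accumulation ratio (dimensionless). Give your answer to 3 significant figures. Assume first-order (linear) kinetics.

2.08

k = ln2 / t½ = 0.693147 / 6.26 = 0.1107 h⁻¹
e^(−kτ) = e^(−0.1107 × 5.91) = 0.5198
Accumulation ratio R = 1 / (1 − e^(−kτ)) = 1 / (1 − 0.5198) = 2.082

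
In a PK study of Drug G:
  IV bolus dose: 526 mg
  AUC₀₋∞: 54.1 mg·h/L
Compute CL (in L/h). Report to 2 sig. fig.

9.7 L/h

CL = Dose / AUC = 526 / 54.1 = 9.723 L/h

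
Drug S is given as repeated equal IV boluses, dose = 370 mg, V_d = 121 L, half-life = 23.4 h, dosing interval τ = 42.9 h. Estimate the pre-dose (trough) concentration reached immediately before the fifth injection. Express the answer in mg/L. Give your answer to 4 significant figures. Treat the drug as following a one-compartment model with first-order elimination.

1.185 mg/L

C₀ per dose = Dose / Vd = 370 / 121 = 3.058 mg/L
k = ln2 / t½ = 0.693147 / 23.4 = 0.02962 h⁻¹
Fraction remaining after one interval: r = e^(−kτ) = e^(−0.02962 × 42.9) = 0.2806
Before dose 5, 4 doses have been given (aged 1τ, 2τ, 3τ, 4τ).
C_trough = C₀ × (r + r² + … + r^4) = C₀ × r(1−r^4)/(1−r)
        = 3.058 × 0.2806 × (1 − 0.006199) / (1 − 0.2806) = 1.185 mg/L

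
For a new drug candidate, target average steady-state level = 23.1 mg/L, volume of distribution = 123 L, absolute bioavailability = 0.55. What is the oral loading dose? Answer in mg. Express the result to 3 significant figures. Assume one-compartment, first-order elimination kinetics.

LD = Css × Vd / F = 23.1 × 123 / 0.55 = 5166 mg

5170 mg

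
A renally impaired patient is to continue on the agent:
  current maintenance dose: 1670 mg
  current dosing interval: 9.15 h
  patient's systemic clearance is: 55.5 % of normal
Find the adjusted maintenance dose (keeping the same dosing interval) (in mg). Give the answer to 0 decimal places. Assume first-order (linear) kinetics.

To keep the same average steady-state level, dosing rate must scale with clearance.
CL ratio = 55.5 / 100 = 0.5550
New dose (same interval) = 1670 × 0.5550 = 926.9 mg

927 mg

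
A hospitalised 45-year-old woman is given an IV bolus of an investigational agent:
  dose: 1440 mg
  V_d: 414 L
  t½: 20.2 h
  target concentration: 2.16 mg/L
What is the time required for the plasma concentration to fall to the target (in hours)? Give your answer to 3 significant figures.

C₀ = Dose / Vd = 1440 / 414 = 3.478 mg/L
k = ln2 / t½ = 0.693147 / 20.2 = 0.03431 h⁻¹
t = ln(C₀ / C) / k = ln(3.478 / 2.16) / 0.03431
  = ln(1.610) / 0.03431 = 0.4762 / 0.03431 = 13.88 h

13.9 h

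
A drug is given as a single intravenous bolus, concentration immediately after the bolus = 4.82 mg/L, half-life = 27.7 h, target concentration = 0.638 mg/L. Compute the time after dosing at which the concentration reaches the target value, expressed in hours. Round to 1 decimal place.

80.8 h

k = ln2 / t½ = 0.693147 / 27.7 = 0.02502 h⁻¹
t = ln(C₀ / C) / k = ln(4.820 / 0.638) / 0.02502
  = ln(7.555) / 0.02502 = 2.022 / 0.02502 = 80.82 h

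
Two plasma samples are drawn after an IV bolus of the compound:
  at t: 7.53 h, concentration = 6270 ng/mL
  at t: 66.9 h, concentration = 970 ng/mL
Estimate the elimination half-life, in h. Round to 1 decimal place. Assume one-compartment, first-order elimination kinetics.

22.1 h

k = ln(C₁/C₂) / (t₂ − t₁) = ln(6270/970) / (66.9 − 7.53)
  = 1.866 / 59.37 = 0.03143 h⁻¹
t½ = ln2 / k = 0.693147 / 0.03143 = 22.05 h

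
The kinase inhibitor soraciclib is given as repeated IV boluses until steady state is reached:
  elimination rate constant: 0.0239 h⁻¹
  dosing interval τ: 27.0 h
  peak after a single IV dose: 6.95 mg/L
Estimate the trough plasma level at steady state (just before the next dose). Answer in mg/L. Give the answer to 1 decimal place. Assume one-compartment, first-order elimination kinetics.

7.7 mg/L

e^(−kτ) = e^(−0.02390 × 27.0) = 0.5245
Accumulation ratio R = 1 / (1 − e^(−kτ)) = 1 / (1 − 0.5245) = 2.103
Steady-state trough = C₀ × R × e^(−kτ) = 6.95 × 2.103 × 0.5245 = 7.666 mg/L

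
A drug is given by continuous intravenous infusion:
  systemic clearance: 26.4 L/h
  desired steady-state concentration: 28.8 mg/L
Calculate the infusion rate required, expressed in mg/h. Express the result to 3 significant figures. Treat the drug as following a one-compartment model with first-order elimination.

At steady state, infusion rate R₀ = Css × CL = 28.8 × 26.40 = 760.3 mg/h

760 mg/h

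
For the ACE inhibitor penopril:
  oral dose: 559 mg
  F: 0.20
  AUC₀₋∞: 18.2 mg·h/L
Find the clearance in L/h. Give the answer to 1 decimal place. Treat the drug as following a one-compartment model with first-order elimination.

6.1 L/h

CL = F·Dose / AUC = 0.20 × 559 / 18.2 = 6.143 L/h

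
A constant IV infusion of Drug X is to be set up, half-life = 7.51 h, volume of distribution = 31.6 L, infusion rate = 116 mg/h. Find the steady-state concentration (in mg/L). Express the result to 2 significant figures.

k = ln2 / t½ = 0.693147 / 7.51 = 0.09230 h⁻¹
CL = k × Vd = 0.09230 × 31.6 = 2.917 L/h
At steady state Css = R₀ / CL = 116 / 2.917 = 39.77 mg/L

40 mg/L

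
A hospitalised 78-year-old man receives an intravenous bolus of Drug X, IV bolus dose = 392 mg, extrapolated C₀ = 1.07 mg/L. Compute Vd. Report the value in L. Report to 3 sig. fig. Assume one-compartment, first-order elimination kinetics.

366 L

Vd = Dose / C₀ = 392.0 / 1.07 = 366.4 L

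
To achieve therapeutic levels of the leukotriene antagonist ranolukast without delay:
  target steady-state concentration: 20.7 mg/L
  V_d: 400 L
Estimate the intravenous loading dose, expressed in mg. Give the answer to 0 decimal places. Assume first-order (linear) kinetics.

8280 mg

LD = Css × Vd = 20.7 × 400 = 8280 mg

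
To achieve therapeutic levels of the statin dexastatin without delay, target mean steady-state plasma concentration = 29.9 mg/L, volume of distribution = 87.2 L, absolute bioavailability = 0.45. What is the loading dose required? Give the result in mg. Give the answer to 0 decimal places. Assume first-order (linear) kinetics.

LD = Css × Vd / F = 29.9 × 87.2 / 0.45 = 5794 mg

5794 mg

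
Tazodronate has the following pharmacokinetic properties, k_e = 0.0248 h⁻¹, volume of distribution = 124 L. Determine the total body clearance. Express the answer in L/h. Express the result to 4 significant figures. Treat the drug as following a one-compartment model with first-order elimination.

3.075 L/h

CL = k × Vd = 0.0248 × 124 = 3.075 L/h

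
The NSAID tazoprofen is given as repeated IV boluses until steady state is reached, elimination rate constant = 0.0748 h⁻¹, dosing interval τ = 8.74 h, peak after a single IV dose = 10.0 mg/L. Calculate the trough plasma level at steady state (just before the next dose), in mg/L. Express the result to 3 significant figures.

e^(−kτ) = e^(−0.07480 × 8.74) = 0.5201
Accumulation ratio R = 1 / (1 − e^(−kτ)) = 1 / (1 − 0.5201) = 2.084
Steady-state trough = C₀ × R × e^(−kτ) = 10.0 × 2.084 × 0.5201 = 10.84 mg/L

10.8 mg/L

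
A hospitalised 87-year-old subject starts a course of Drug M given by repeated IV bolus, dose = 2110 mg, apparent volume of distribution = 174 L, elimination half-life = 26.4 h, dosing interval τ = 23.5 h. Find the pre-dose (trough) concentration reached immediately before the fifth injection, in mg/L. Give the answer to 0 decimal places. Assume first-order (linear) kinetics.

13 mg/L

C₀ per dose = Dose / Vd = 2110 / 174 = 12.13 mg/L
k = ln2 / t½ = 0.693147 / 26.4 = 0.02626 h⁻¹
Fraction remaining after one interval: r = e^(−kτ) = e^(−0.02626 × 23.5) = 0.5395
Before dose 5, 4 doses have been given (aged 1τ, 2τ, 3τ, 4τ).
C_trough = C₀ × (r + r² + … + r^4) = C₀ × r(1−r^4)/(1−r)
        = 12.13 × 0.5395 × (1 − 0.08472) / (1 − 0.5395) = 13.01 mg/L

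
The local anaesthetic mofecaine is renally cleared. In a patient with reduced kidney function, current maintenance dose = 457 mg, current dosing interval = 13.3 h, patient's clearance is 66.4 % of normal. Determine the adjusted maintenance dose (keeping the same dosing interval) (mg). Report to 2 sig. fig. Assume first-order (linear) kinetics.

To keep the same average steady-state level, dosing rate must scale with clearance.
CL ratio = 66.4 / 100 = 0.6640
New dose (same interval) = 457 × 0.6640 = 303.4 mg

300 mg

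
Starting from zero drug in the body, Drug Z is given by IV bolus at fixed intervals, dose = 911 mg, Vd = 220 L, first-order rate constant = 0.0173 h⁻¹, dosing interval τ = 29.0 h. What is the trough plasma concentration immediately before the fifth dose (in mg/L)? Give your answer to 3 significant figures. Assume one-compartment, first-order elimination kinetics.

C₀ per dose = Dose / Vd = 911 / 220 = 4.141 mg/L
Fraction remaining after one interval: r = e^(−kτ) = e^(−0.01730 × 29.0) = 0.6055
Before dose 5, 4 doses have been given (aged 1τ, 2τ, 3τ, 4τ).
C_trough = C₀ × (r + r² + … + r^4) = C₀ × r(1−r^4)/(1−r)
        = 4.141 × 0.6055 × (1 − 0.1344) / (1 − 0.6055) = 5.502 mg/L

5.50 mg/L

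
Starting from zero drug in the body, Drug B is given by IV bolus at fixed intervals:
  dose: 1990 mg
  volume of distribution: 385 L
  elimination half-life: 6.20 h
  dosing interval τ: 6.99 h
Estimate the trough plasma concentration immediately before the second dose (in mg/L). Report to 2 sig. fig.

2.4 mg/L

C₀ per dose = Dose / Vd = 1990 / 385 = 5.169 mg/L
k = ln2 / t½ = 0.693147 / 6.20 = 0.1118 h⁻¹
Fraction remaining after one interval: r = e^(−kτ) = e^(−0.1118 × 6.99) = 0.4577
Before dose 2, 1 dose has been given (aged 1τ).
C_trough = C₀ × r = 5.169 × 0.4577 = 2.366 mg/L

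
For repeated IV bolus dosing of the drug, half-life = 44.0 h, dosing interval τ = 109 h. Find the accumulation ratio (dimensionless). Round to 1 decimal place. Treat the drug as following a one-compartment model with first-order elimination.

1.2

k = ln2 / t½ = 0.693147 / 44.0 = 0.01575 h⁻¹
e^(−kτ) = e^(−0.01575 × 109) = 0.1796
Accumulation ratio R = 1 / (1 − e^(−kτ)) = 1 / (1 − 0.1796) = 1.219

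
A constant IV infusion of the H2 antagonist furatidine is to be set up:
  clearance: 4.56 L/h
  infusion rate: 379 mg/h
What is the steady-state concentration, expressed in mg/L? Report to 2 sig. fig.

At steady state Css = R₀ / CL = 379 / 4.560 = 83.11 mg/L

83 mg/L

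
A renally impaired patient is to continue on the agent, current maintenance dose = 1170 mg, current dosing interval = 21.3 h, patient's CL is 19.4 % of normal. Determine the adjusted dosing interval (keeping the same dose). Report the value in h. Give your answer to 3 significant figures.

110 h

To keep the same average steady-state level, dosing rate must scale with clearance.
CL ratio = 19.4 / 100 = 0.1940
New interval (same dose) = 21.3 / 0.1940 = 109.8 h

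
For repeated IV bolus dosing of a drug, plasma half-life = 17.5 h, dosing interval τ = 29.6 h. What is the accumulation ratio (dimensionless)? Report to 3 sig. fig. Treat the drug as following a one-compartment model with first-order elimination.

k = ln2 / t½ = 0.693147 / 17.5 = 0.03961 h⁻¹
e^(−kτ) = e^(−0.03961 × 29.6) = 0.3096
Accumulation ratio R = 1 / (1 − e^(−kτ)) = 1 / (1 − 0.3096) = 1.448

1.45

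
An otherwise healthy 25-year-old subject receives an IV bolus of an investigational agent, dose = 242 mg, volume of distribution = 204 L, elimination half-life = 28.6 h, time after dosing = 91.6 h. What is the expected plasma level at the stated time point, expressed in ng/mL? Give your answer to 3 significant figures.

129 ng/mL

C₀ = Dose / Vd = 242.0 / 204 = 1.186 mg/L
k = ln2 / t½ = 0.693147 / 28.6 = 0.02424 h⁻¹
C = C₀ · e^(−k·t) = 1.186 × e^(−0.02424 × 91.6)
  = 1.186 × 0.1086 = 0.1288 mg/L
Convert: 0.1288 mg/L × 1000 = 128.8 ng/mL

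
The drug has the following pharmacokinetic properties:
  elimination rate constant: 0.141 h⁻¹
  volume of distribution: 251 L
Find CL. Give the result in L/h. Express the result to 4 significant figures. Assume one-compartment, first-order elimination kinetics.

35.39 L/h

CL = k × Vd = 0.141 × 251 = 35.39 L/h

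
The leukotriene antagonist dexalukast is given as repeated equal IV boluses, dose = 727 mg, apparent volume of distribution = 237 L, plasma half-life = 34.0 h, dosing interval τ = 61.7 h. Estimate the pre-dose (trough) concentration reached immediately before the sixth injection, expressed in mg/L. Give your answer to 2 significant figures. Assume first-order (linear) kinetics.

C₀ per dose = Dose / Vd = 727 / 237 = 3.068 mg/L
k = ln2 / t½ = 0.693147 / 34.0 = 0.02039 h⁻¹
Fraction remaining after one interval: r = e^(−kτ) = e^(−0.02039 × 61.7) = 0.2842
Before dose 6, 5 doses have been given (aged 1τ, 2τ, 3τ, 4τ, 5τ).
C_trough = C₀ × (r + r² + … + r^5) = C₀ × r(1−r^5)/(1−r)
        = 3.068 × 0.2842 × (1 − 0.001854) / (1 − 0.2842) = 1.216 mg/L

1.2 mg/L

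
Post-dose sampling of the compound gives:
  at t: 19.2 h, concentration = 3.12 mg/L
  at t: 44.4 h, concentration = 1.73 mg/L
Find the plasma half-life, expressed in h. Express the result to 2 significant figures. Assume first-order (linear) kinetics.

30 h

k = ln(C₁/C₂) / (t₂ − t₁) = ln(3.12/1.73) / (44.4 − 19.2)
  = 0.5897 / 25.20 = 0.02340 h⁻¹
t½ = ln2 / k = 0.693147 / 0.02340 = 29.62 h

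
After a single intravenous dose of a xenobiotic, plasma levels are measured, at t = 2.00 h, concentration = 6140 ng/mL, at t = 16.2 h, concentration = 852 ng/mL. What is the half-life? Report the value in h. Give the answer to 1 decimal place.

k = ln(C₁/C₂) / (t₂ − t₁) = ln(6140/852) / (16.2 − 2.00)
  = 1.975 / 14.20 = 0.1391 h⁻¹
t½ = ln2 / k = 0.693147 / 0.1391 = 4.983 h

5.0 h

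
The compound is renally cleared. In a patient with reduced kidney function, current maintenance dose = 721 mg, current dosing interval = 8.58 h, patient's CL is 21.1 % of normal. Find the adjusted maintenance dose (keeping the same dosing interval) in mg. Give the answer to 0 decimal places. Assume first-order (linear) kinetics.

To keep the same average steady-state level, dosing rate must scale with clearance.
CL ratio = 21.1 / 100 = 0.2110
New dose (same interval) = 721 × 0.2110 = 152.1 mg

152 mg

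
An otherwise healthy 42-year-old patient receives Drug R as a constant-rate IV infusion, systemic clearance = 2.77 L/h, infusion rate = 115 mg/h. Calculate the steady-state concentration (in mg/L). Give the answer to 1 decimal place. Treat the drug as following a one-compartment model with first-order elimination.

At steady state Css = R₀ / CL = 115 / 2.770 = 41.52 mg/L

41.5 mg/L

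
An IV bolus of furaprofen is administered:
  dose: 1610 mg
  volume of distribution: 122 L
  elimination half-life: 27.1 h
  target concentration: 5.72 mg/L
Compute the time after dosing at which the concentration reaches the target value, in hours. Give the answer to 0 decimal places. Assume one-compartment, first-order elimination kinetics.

33 h

C₀ = Dose / Vd = 1610 / 122 = 13.20 mg/L
k = ln2 / t½ = 0.693147 / 27.1 = 0.02558 h⁻¹
t = ln(C₀ / C) / k = ln(13.20 / 5.72) / 0.02558
  = ln(2.308) / 0.02558 = 0.8364 / 0.02558 = 32.70 h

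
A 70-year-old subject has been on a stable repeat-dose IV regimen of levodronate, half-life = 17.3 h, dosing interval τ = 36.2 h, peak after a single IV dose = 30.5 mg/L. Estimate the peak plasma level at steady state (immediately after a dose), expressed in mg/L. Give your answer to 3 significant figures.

k = ln2 / t½ = 0.693147 / 17.3 = 0.04007 h⁻¹
e^(−kτ) = e^(−0.04007 × 36.2) = 0.2344
Accumulation ratio R = 1 / (1 − e^(−kτ)) = 1 / (1 − 0.2344) = 1.306
Steady-state peak = C₀ × R = 30.5 × 1.306 = 39.83 mg/L

39.8 mg/L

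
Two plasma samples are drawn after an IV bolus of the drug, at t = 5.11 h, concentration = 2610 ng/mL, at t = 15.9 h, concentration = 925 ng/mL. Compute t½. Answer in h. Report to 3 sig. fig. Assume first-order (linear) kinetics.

7.21 h

k = ln(C₁/C₂) / (t₂ − t₁) = ln(2610/925) / (15.9 − 5.11)
  = 1.037 / 10.79 = 0.09611 h⁻¹
t½ = ln2 / k = 0.693147 / 0.09611 = 7.212 h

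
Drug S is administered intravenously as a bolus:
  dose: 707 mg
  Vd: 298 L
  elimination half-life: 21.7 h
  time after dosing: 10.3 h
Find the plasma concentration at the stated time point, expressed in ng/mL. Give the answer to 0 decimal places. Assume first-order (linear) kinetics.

C₀ = Dose / Vd = 707.0 / 298 = 2.372 mg/L
k = ln2 / t½ = 0.693147 / 21.7 = 0.03194 h⁻¹
C = C₀ · e^(−k·t) = 2.372 × e^(−0.03194 × 10.3)
  = 2.372 × 0.7197 = 1.707 mg/L
Convert: 1.707 mg/L × 1000 = 1707 ng/mL

1707 ng/mL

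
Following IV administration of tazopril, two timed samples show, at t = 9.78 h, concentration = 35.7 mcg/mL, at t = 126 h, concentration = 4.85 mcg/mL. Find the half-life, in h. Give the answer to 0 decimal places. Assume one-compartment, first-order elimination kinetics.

40 h

k = ln(C₁/C₂) / (t₂ − t₁) = ln(35.7/4.85) / (126 − 9.78)
  = 1.996 / 116.2 = 0.01718 h⁻¹
t½ = ln2 / k = 0.693147 / 0.01718 = 40.35 h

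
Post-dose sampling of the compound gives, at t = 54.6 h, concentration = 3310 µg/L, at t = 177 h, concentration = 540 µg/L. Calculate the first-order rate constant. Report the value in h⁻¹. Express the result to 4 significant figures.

k = ln(C₁/C₂) / (t₂ − t₁) = ln(3310/540) / (177 − 54.6)
  = 1.813 / 122.4 = 0.01481 h⁻¹

0.01481 h⁻¹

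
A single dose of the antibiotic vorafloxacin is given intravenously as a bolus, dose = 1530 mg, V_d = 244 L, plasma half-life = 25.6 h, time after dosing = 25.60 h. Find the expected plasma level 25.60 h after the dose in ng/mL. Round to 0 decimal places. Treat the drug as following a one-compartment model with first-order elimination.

3135 ng/mL

C₀ = Dose / Vd = 1530 / 244 = 6.270 mg/L
k = ln2 / t½ = 0.693147 / 25.6 = 0.02708 h⁻¹
t / t½ = 25.60 / 25.6 = 1 half-lives
C = C₀ × (1/2)^1 = 6.270 × 0.5000 = 3.135 mg/L
Convert: 3.135 mg/L × 1000 = 3135 ng/mL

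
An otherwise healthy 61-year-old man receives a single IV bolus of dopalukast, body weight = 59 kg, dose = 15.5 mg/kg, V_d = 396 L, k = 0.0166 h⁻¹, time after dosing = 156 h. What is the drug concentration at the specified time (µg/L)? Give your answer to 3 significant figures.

173 µg/L

Total dose = 15.5 × 59 = 914.5 mg
C₀ = Dose / Vd = 914.5 / 396 = 2.309 mg/L
C = C₀ · e^(−k·t) = 2.309 × e^(−0.01660 × 156)
  = 2.309 × 0.07505 = 0.1733 mg/L
Convert: 0.1733 mg/L × 1000 = 173.3 µg/L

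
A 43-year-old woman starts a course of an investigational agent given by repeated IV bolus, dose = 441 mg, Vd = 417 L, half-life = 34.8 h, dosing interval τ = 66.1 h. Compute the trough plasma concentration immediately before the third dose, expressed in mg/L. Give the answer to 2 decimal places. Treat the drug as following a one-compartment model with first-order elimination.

0.36 mg/L

C₀ per dose = Dose / Vd = 441 / 417 = 1.058 mg/L
k = ln2 / t½ = 0.693147 / 34.8 = 0.01992 h⁻¹
Fraction remaining after one interval: r = e^(−kτ) = e^(−0.01992 × 66.1) = 0.2680
Before dose 3, 2 doses have been given (aged 1τ, 2τ).
C_trough = C₀ × (r + r²) = 1.058 × (0.2680 + 0.07182) = 0.3595 mg/L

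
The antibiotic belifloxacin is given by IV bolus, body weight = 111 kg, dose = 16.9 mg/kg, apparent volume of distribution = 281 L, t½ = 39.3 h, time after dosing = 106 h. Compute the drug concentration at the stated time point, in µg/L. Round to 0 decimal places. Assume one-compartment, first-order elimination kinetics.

Total dose = 16.9 × 111 = 1876 mg
C₀ = Dose / Vd = 1876 / 281 = 6.676 mg/L
k = ln2 / t½ = 0.693147 / 39.3 = 0.01764 h⁻¹
C = C₀ · e^(−k·t) = 6.676 × e^(−0.01764 × 106)
  = 6.676 × 0.1541 = 1.029 mg/L
Convert: 1.029 mg/L × 1000 = 1029 µg/L

1029 µg/L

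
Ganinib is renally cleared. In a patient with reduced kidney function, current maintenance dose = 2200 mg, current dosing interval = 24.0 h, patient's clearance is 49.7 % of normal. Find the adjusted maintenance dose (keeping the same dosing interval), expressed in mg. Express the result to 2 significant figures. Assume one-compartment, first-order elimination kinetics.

To keep the same average steady-state level, dosing rate must scale with clearance.
CL ratio = 49.7 / 100 = 0.4970
New dose (same interval) = 2200 × 0.4970 = 1093 mg

1100 mg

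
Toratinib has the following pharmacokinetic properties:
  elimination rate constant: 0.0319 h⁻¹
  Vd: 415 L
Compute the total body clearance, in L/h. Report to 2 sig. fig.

13 L/h

CL = k × Vd = 0.0319 × 415 = 13.24 L/h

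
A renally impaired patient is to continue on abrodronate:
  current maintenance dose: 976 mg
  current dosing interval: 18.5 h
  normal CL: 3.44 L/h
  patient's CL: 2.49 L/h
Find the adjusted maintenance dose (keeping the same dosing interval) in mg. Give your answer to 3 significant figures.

To keep the same average steady-state level, dosing rate must scale with clearance.
CL ratio = 2.49 / 3.44 = 0.7238
New dose (same interval) = 976 × 0.7238 = 706.4 mg

706 mg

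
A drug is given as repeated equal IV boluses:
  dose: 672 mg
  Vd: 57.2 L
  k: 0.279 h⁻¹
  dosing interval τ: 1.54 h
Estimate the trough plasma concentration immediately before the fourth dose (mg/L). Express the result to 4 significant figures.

15.86 mg/L

C₀ per dose = Dose / Vd = 672 / 57.2 = 11.75 mg/L
Fraction remaining after one interval: r = e^(−kτ) = e^(−0.2790 × 1.54) = 0.6507
Before dose 4, 3 doses have been given (aged 1τ, 2τ, 3τ).
C_trough = C₀ × (r + r² + … + r^3) = C₀ × r(1−r^3)/(1−r)
        = 11.75 × 0.6507 × (1 − 0.2755) / (1 − 0.6507) = 15.86 mg/L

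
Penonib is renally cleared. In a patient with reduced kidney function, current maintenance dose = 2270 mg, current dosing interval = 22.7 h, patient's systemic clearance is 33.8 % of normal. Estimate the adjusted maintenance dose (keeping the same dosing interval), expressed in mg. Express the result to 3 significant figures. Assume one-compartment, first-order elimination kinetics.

To keep the same average steady-state level, dosing rate must scale with clearance.
CL ratio = 33.8 / 100 = 0.3380
New dose (same interval) = 2270 × 0.3380 = 767.3 mg

767 mg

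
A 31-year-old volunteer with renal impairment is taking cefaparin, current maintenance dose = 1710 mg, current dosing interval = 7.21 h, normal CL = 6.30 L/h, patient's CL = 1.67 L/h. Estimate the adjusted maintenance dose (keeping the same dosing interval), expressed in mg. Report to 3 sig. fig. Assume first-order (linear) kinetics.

To keep the same average steady-state level, dosing rate must scale with clearance.
CL ratio = 1.67 / 6.30 = 0.2651
New dose (same interval) = 1710 × 0.2651 = 453.3 mg

453 mg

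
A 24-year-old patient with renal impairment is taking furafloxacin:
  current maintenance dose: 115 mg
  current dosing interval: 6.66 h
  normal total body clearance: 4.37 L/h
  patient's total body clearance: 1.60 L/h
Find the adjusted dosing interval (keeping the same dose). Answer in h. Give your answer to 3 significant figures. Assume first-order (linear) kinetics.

18.2 h

To keep the same average steady-state level, dosing rate must scale with clearance.
CL ratio = 1.60 / 4.37 = 0.3661
New interval (same dose) = 6.66 / 0.3661 = 18.19 h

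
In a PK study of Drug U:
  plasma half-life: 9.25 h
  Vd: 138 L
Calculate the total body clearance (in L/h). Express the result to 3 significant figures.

10.3 L/h

k = ln2 / t½ = 0.693147 / 9.25 = 0.07493 h⁻¹
CL = k × Vd = 0.07493 × 138 = 10.34 L/h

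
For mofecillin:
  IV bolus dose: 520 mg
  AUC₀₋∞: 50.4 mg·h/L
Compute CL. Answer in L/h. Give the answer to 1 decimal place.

10.3 L/h

CL = Dose / AUC = 520 / 50.4 = 10.32 L/h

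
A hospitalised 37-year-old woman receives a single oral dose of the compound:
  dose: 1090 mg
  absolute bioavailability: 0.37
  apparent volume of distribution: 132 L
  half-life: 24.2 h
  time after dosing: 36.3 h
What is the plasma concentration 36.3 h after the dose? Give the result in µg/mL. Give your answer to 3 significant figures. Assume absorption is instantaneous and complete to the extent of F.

Amount reaching circulation = F × Dose = 0.37 × 1090 = 403.3 mg
C₀ = F·Dose / Vd = 403.3 / 132 = 3.055 mg/L
k = ln2 / t½ = 0.693147 / 24.2 = 0.02864 h⁻¹
C = C₀ · e^(−k·t) = 3.055 × e^(−0.02864 × 36.3)
  = 3.055 × 0.3536 = 1.080 mg/L
(1.080 mg/L = 1.080 µg/mL)

1.08 µg/mL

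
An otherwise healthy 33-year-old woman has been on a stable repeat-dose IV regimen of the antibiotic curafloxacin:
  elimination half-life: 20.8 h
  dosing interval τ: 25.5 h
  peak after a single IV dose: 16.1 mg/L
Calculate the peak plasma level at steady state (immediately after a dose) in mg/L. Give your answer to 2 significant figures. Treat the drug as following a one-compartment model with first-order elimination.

28 mg/L

k = ln2 / t½ = 0.693147 / 20.8 = 0.03332 h⁻¹
e^(−kτ) = e^(−0.03332 × 25.5) = 0.4276
Accumulation ratio R = 1 / (1 − e^(−kτ)) = 1 / (1 − 0.4276) = 1.747
Steady-state peak = C₀ × R = 16.1 × 1.747 = 28.13 mg/L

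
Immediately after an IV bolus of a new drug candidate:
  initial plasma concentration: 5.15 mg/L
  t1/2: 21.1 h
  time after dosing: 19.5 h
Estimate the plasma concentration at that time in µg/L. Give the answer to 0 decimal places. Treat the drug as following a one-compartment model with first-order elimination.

k = ln2 / t½ = 0.693147 / 21.1 = 0.03285 h⁻¹
C = C₀ · e^(−k·t) = 5.150 × e^(−0.03285 × 19.5)
  = 5.150 × 0.5270 = 2.714 mg/L
Convert: 2.714 mg/L × 1000 = 2714 µg/L

2714 µg/L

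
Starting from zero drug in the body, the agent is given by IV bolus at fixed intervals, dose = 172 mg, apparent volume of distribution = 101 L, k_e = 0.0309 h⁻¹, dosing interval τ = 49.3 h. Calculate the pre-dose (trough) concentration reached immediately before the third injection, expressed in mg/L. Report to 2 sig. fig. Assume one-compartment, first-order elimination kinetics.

C₀ per dose = Dose / Vd = 172 / 101 = 1.703 mg/L
Fraction remaining after one interval: r = e^(−kτ) = e^(−0.03090 × 49.3) = 0.2180
Before dose 3, 2 doses have been given (aged 1τ, 2τ).
C_trough = C₀ × (r + r²) = 1.703 × (0.2180 + 0.04752) = 0.4522 mg/L

0.45 mg/L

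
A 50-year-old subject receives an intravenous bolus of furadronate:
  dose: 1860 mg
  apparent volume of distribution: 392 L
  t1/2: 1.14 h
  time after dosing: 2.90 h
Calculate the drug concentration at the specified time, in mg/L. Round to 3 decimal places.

0.814 mg/L

C₀ = Dose / Vd = 1860 / 392 = 4.745 mg/L
k = ln2 / t½ = 0.693147 / 1.14 = 0.6080 h⁻¹
C = C₀ · e^(−k·t) = 4.745 × e^(−0.6080 × 2.90)
  = 4.745 × 0.1715 = 0.8138 mg/L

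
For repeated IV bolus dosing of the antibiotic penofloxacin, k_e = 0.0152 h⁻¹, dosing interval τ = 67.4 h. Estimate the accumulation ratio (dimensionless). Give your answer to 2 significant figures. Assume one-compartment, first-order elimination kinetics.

1.6

e^(−kτ) = e^(−0.01520 × 67.4) = 0.3590
Accumulation ratio R = 1 / (1 − e^(−kτ)) = 1 / (1 − 0.3590) = 1.560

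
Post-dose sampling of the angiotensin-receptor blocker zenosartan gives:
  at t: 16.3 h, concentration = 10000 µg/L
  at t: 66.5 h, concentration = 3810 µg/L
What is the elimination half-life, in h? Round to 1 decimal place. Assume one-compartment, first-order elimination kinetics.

k = ln(C₁/C₂) / (t₂ − t₁) = ln(10000/3810) / (66.5 − 16.3)
  = 0.9650 / 50.20 = 0.01922 h⁻¹
t½ = ln2 / k = 0.693147 / 0.01922 = 36.06 h

36.1 h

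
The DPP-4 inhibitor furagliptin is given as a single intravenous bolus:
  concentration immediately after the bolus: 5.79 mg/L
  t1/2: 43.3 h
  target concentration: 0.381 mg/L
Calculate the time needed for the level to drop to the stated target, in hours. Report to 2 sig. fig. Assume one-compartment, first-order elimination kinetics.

170 h

k = ln2 / t½ = 0.693147 / 43.3 = 0.01601 h⁻¹
t = ln(C₀ / C) / k = ln(5.790 / 0.381) / 0.01601
  = ln(15.20) / 0.01601 = 2.721 / 0.01601 = 170.0 h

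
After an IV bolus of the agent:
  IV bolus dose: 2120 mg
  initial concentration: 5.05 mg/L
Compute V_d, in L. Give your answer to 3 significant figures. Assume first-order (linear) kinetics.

Vd = Dose / C₀ = 2120 / 5.05 = 419.8 L

420 L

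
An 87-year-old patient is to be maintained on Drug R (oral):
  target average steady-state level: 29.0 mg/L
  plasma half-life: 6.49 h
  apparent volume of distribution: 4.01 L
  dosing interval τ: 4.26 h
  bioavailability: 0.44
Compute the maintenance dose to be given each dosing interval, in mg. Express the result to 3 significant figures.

k = ln2 / t½ = 0.693147 / 6.49 = 0.1068 h⁻¹
CL = k × Vd = 0.1068 × 4.01 = 0.4283 L/h
At steady state, F × (Dose/τ) = Css × CL.
Dose = Css × CL × τ / F = 29.0 × 0.4283 × 4.26 / 0.44 = 120.3 mg

120 mg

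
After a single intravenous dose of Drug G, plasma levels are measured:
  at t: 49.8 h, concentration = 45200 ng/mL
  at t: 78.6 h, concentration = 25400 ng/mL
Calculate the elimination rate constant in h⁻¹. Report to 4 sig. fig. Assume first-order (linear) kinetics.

k = ln(C₁/C₂) / (t₂ − t₁) = ln(45200/25400) / (78.6 − 49.8)
  = 0.5763 / 28.80 = 0.02001 h⁻¹

0.02001 h⁻¹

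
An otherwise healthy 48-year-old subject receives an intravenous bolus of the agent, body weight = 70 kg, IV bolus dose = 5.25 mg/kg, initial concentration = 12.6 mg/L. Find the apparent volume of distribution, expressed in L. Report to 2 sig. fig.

Dose = 5.25 × 70 = 367.5 mg
Vd = Dose / C₀ = 367.5 / 12.6 = 29.17 L

29 L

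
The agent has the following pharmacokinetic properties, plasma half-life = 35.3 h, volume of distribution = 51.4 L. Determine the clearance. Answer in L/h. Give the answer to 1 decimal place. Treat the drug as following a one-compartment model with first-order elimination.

1.0 L/h

k = ln2 / t½ = 0.693147 / 35.3 = 0.01964 h⁻¹
CL = k × Vd = 0.01964 × 51.4 = 1.009 L/h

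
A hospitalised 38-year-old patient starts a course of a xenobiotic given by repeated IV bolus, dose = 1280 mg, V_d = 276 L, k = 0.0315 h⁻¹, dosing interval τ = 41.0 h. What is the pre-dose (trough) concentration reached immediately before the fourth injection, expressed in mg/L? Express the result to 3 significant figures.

C₀ per dose = Dose / Vd = 1280 / 276 = 4.638 mg/L
Fraction remaining after one interval: r = e^(−kτ) = e^(−0.03150 × 41.0) = 0.2749
Before dose 4, 3 doses have been given (aged 1τ, 2τ, 3τ).
C_trough = C₀ × (r + r² + … + r^3) = C₀ × r(1−r^3)/(1−r)
        = 4.638 × 0.2749 × (1 − 0.02077) / (1 − 0.2749) = 1.722 mg/L

1.72 mg/L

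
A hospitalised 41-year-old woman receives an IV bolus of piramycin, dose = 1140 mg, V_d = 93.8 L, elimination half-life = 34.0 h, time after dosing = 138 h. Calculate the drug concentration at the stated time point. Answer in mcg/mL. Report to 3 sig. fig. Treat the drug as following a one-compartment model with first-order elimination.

0.729 mcg/mL

C₀ = Dose / Vd = 1140 / 93.8 = 12.15 mg/L
k = ln2 / t½ = 0.693147 / 34.0 = 0.02039 h⁻¹
C = C₀ · e^(−k·t) = 12.15 × e^(−0.02039 × 138)
  = 12.15 × 0.05998 = 0.7288 mg/L
(0.7288 mg/L = 0.7288 mcg/mL)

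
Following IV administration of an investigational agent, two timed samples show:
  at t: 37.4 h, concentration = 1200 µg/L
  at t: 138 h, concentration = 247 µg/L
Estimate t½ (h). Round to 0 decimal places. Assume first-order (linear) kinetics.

44 h

k = ln(C₁/C₂) / (t₂ − t₁) = ln(1200/247) / (138 − 37.4)
  = 1.581 / 100.6 = 0.01572 h⁻¹
t½ = ln2 / k = 0.693147 / 0.01572 = 44.09 h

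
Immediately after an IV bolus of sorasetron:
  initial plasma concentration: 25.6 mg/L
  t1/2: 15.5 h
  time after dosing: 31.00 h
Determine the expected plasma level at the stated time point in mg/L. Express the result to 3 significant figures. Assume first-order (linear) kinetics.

k = ln2 / t½ = 0.693147 / 15.5 = 0.04472 h⁻¹
t / t½ = 31.00 / 15.5 = 2 half-lives
C = C₀ × (1/2)^2 = 25.60 × 0.2500 = 6.400 mg/L

6.40 mg/L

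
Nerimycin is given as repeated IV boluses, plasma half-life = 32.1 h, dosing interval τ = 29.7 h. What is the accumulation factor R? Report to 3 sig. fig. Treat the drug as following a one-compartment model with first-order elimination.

2.11

k = ln2 / t½ = 0.693147 / 32.1 = 0.02159 h⁻¹
e^(−kτ) = e^(−0.02159 × 29.7) = 0.5266
Accumulation ratio R = 1 / (1 − e^(−kτ)) = 1 / (1 − 0.5266) = 2.112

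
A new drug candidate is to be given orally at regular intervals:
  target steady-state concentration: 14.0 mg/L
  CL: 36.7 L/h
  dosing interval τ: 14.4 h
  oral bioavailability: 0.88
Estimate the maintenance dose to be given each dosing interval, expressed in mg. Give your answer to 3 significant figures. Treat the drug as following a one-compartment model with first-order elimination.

8410 mg

At steady state, F × (Dose/τ) = Css × CL.
Dose = Css × CL × τ / F = 14.0 × 36.70 × 14.4 / 0.88 = 8408 mg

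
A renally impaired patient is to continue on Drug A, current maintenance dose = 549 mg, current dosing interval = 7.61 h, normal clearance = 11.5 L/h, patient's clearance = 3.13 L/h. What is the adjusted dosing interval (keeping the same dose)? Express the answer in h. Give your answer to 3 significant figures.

28.0 h

To keep the same average steady-state level, dosing rate must scale with clearance.
CL ratio = 3.13 / 11.5 = 0.2722
New interval (same dose) = 7.61 / 0.2722 = 27.96 h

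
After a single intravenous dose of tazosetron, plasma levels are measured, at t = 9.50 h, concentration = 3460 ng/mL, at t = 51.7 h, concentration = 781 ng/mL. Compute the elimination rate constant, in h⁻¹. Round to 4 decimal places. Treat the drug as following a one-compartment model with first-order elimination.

k = ln(C₁/C₂) / (t₂ − t₁) = ln(3460/781) / (51.7 − 9.50)
  = 1.488 / 42.20 = 0.03526 h⁻¹

0.0353 h⁻¹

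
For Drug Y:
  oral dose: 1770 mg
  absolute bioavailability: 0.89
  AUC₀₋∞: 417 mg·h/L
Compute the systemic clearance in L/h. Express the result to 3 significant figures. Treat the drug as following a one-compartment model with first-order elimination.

3.78 L/h

CL = F·Dose / AUC = 0.89 × 1770 / 417 = 3.778 L/h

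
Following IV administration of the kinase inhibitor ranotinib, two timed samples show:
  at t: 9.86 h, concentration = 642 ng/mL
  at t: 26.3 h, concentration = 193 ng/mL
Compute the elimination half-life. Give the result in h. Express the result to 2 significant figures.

9.5 h

k = ln(C₁/C₂) / (t₂ − t₁) = ln(642/193) / (26.3 − 9.86)
  = 1.202 / 16.44 = 0.07311 h⁻¹
t½ = ln2 / k = 0.693147 / 0.07311 = 9.481 h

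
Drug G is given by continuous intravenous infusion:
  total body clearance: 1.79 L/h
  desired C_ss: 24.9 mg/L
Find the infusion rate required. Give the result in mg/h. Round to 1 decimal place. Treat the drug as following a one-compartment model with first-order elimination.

44.6 mg/h

At steady state, infusion rate R₀ = Css × CL = 24.9 × 1.790 = 44.57 mg/h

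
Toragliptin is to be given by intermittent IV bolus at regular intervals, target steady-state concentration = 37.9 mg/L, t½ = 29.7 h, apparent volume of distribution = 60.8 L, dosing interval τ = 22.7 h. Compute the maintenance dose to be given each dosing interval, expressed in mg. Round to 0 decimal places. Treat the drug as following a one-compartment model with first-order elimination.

k = ln2 / t½ = 0.693147 / 29.7 = 0.02334 h⁻¹
CL = k × Vd = 0.02334 × 60.8 = 1.419 L/h
At steady state, Dose/τ = Css × CL.
Dose = Css × CL × τ = 37.9 × 1.419 × 22.7 = 1221 mg

1221 mg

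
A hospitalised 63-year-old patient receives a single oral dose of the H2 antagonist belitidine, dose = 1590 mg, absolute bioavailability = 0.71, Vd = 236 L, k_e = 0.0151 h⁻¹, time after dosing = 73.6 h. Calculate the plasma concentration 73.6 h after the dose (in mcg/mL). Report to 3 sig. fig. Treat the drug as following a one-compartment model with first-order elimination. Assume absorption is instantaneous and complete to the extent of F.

1.57 mcg/mL

Amount reaching circulation = F × Dose = 0.71 × 1590 = 1129 mg
C₀ = F·Dose / Vd = 1129 / 236 = 4.784 mg/L
C = C₀ · e^(−k·t) = 4.784 × e^(−0.01510 × 73.6)
  = 4.784 × 0.3291 = 1.574 mg/L
(1.574 mg/L = 1.574 mcg/mL)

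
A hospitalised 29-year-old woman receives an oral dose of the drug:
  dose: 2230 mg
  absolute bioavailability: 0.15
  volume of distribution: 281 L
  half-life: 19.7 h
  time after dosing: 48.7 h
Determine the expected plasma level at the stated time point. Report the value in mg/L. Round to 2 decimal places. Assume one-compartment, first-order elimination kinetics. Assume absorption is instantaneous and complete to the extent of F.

0.21 mg/L

Amount reaching circulation = F × Dose = 0.15 × 2230 = 334.5 mg
C₀ = F·Dose / Vd = 334.5 / 281 = 1.190 mg/L
k = ln2 / t½ = 0.693147 / 19.7 = 0.03519 h⁻¹
C = C₀ · e^(−k·t) = 1.190 × e^(−0.03519 × 48.7)
  = 1.190 × 0.1802 = 0.2144 mg/L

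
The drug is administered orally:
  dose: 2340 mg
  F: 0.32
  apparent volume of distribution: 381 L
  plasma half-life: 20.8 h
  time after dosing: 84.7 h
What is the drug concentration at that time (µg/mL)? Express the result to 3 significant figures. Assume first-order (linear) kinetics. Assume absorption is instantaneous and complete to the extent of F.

0.117 µg/mL

Amount reaching circulation = F × Dose = 0.32 × 2340 = 748.8 mg
C₀ = F·Dose / Vd = 748.8 / 381 = 1.965 mg/L
k = ln2 / t½ = 0.693147 / 20.8 = 0.03332 h⁻¹
C = C₀ · e^(−k·t) = 1.965 × e^(−0.03332 × 84.7)
  = 1.965 × 0.05947 = 0.1169 mg/L
(0.1169 mg/L = 0.1169 µg/mL)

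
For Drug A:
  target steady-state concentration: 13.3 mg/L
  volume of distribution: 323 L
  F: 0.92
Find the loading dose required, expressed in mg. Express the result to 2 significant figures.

4700 mg

LD = Css × Vd / F = 13.3 × 323 / 0.92 = 4669 mg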